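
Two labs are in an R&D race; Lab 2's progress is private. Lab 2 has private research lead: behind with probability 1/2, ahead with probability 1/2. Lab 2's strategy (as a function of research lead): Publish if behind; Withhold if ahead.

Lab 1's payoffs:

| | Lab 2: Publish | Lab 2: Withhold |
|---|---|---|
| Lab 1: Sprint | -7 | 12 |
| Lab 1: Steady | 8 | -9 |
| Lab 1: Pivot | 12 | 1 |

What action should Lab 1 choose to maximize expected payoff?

Compute Lab 1's expected payoff for each action, taking the expectation over Lab 2's type.
E[Sprint] = 1/2·(-7) + 1/2·(12) = 5/2
E[Steady] = 1/2·(8) + 1/2·(-9) = -1/2
E[Pivot] = 1/2·(12) + 1/2·(1) = 13/2
Best response: Pivot (13/2 is the largest).

Pivot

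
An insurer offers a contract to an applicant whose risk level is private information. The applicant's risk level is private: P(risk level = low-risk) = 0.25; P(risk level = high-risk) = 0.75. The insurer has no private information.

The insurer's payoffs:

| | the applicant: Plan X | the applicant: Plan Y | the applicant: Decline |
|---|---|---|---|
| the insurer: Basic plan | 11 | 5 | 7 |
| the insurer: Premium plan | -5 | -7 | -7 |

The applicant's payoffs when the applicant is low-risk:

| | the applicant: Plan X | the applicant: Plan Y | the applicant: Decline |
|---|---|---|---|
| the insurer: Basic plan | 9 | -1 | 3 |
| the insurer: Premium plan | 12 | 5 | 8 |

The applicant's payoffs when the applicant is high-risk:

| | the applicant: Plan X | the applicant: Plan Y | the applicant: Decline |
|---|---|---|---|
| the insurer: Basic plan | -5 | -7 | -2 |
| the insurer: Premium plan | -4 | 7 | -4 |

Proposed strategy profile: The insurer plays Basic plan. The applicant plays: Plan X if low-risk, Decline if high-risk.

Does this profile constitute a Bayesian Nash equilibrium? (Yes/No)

Yes

The insurer plays Basic plan: E[Basic plan] = 0.25·(11) + 0.75·(7) = 8; E[Premium plan] = -6.5. Best-responding. ✓
The applicant (risk level low-risk), facing Basic plan: Plan X gives 9, Plan Y gives -1, Decline gives 3. Proposed Plan X is best. ✓
The applicant (risk level high-risk), facing Basic plan: Plan X gives -5, Plan Y gives -7, Decline gives -2. Proposed Decline is best. ✓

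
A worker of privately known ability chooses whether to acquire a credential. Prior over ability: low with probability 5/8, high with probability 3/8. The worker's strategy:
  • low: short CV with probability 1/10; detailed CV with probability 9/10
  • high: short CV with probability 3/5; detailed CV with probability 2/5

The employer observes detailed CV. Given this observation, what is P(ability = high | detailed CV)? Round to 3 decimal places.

P(detailed CV) = (5/8)·(9/10) + (3/8)·(2/5) = 57/80
P(high | detailed CV) = ((3/8)·(2/5)) / (57/80) = (3/20) / (57/80) = 4/19

0.211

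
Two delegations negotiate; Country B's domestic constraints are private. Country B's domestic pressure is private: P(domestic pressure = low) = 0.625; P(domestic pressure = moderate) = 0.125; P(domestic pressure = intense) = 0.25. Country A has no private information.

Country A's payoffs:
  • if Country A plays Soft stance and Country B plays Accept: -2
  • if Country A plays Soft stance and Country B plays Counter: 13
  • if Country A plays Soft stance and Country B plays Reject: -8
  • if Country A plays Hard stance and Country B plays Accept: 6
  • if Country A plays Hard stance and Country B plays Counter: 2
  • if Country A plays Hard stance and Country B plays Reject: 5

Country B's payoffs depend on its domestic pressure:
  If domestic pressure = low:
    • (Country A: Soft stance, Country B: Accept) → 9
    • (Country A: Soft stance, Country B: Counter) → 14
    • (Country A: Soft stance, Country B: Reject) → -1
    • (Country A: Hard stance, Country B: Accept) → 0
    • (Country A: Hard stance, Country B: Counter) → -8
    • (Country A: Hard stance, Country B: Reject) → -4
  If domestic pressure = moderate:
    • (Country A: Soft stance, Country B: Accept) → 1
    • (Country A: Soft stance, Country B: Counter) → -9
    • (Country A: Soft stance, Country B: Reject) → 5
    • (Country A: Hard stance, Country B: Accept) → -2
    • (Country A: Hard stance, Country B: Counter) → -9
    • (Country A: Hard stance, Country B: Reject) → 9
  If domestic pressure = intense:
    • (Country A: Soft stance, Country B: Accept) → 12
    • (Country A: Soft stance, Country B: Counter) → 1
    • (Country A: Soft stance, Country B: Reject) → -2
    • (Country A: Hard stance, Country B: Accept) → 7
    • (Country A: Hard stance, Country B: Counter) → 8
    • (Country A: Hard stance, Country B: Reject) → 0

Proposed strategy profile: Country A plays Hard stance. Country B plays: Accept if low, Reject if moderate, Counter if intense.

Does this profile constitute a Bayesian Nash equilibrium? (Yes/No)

Country A plays Hard stance: E[Hard stance] = 0.625·(6) + 0.125·(5) + 0.25·(2) = 4.875; E[Soft stance] = 1. Best-responding. ✓
Country B (domestic pressure low), facing Hard stance: Accept gives 0, Counter gives -8, Reject gives -4. Proposed Accept is best. ✓
Country B (domestic pressure moderate), facing Hard stance: Accept gives -2, Counter gives -9, Reject gives 9. Proposed Reject is best. ✓
Country B (domestic pressure intense), facing Hard stance: Accept gives 7, Counter gives 8, Reject gives 0. Proposed Counter is best. ✓

Yes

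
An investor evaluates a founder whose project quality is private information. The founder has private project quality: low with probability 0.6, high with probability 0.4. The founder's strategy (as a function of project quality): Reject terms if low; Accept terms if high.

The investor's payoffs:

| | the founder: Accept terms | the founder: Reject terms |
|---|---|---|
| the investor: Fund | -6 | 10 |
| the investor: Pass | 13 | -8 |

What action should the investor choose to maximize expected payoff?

Compute the investor's expected payoff for each action, taking the expectation over the founder's type.
E[Fund] = 0.6·(10) + 0.4·(-6) = 3.6
E[Pass] = 0.6·(-8) + 0.4·(13) = 0.4
Best response: Fund (3.6 is the largest).

Fund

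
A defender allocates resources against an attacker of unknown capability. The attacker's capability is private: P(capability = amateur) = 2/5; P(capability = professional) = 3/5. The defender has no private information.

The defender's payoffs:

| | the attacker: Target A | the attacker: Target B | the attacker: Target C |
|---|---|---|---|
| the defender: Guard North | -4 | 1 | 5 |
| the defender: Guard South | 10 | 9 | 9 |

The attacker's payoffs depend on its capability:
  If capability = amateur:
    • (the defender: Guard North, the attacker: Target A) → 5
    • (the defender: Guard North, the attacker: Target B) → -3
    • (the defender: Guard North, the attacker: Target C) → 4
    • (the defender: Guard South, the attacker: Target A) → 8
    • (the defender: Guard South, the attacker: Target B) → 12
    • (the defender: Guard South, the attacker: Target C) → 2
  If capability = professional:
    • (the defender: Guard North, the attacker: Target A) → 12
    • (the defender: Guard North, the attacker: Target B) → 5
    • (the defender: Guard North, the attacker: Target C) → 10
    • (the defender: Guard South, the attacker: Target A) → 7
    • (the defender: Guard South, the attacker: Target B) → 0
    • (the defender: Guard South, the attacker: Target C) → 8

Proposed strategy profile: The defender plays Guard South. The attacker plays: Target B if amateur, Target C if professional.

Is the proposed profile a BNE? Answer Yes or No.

A profile is a BNE iff every type of every player is best-responding given beliefs about the other side.
The defender plays Guard South: E[Guard South] = 2/5·(9) + 3/5·(9) = 9; E[Guard North] = 17/5. Best-responding. ✓
The attacker (capability amateur), facing Guard South: Target A gives 8, Target B gives 12, Target C gives 2. Proposed Target B is best. ✓
The attacker (capability professional), facing Guard South: Target A gives 7, Target B gives 0, Target C gives 8. Proposed Target C is best. ✓

Yes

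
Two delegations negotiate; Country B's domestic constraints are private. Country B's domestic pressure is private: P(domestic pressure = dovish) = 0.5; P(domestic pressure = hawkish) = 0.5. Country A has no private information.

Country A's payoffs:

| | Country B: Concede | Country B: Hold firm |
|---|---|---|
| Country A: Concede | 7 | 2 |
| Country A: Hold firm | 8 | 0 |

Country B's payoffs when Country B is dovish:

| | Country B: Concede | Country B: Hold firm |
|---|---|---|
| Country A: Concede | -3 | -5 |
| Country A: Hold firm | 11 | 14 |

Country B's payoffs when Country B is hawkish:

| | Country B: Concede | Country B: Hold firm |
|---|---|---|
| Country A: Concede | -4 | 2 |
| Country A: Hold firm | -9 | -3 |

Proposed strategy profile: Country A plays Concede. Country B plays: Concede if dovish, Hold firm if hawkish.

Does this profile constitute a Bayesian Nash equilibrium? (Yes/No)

Country A plays Concede: E[Concede] = 0.5·(7) + 0.5·(2) = 4.5; E[Hold firm] = 4. Best-responding. ✓
Country B (domestic pressure dovish), facing Concede: Concede gives -3, Hold firm gives -5. Proposed Concede is best. ✓
Country B (domestic pressure hawkish), facing Concede: Concede gives -4, Hold firm gives 2. Proposed Hold firm is best. ✓

Yes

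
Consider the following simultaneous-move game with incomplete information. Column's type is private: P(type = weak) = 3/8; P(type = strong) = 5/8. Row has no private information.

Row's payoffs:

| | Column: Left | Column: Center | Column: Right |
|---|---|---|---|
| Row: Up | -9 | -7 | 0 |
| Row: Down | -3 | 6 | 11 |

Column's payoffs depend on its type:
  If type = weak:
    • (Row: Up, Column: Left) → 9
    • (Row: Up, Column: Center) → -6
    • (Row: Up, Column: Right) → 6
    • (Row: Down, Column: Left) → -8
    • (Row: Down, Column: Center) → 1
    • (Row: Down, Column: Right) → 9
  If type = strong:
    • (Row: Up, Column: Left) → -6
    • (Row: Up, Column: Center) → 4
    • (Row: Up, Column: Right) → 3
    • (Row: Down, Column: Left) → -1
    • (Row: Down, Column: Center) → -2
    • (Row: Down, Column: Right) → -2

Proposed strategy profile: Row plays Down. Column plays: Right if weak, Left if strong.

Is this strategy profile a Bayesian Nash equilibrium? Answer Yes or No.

Row plays Down: E[Down] = 3/8·(11) + 5/8·(-3) = 9/4; E[Up] = -45/8. Best-responding. ✓
Column (type weak), facing Down: Left gives -8, Center gives 1, Right gives 9. Proposed Right is best. ✓
Column (type strong), facing Down: Left gives -1, Center gives -2, Right gives -2. Proposed Left is best. ✓

Yes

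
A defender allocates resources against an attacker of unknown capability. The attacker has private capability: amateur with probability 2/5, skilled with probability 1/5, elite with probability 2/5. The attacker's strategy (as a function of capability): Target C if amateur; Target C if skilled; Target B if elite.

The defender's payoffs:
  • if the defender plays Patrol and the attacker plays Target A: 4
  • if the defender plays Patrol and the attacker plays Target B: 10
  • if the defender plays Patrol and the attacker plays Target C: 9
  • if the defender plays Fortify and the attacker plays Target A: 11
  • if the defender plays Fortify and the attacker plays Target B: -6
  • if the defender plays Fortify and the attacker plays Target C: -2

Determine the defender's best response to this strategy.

Patrol

E[Patrol] = 2/5·(9) + 1/5·(9) + 2/5·(10) = 47/5
E[Fortify] = 2/5·(-2) + 1/5·(-2) + 2/5·(-6) = -18/5
Best response: Patrol (47/5 is the largest).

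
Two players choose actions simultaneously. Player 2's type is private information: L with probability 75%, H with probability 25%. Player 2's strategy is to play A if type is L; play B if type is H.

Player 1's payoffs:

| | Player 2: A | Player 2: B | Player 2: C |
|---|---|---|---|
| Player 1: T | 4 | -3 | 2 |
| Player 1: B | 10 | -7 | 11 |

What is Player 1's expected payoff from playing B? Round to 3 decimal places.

5.750

E[B] = 0.75·10 + 0.25·(-7) = 7.5 + (-1.75) = 5.75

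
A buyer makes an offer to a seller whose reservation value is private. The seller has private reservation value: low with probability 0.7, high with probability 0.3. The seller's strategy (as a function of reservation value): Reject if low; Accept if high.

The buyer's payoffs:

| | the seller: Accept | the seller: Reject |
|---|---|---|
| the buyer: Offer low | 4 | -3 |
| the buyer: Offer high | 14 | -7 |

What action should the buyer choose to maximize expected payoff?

Compute the buyer's expected payoff for each action, taking the expectation over the seller's type.
E[Offer low] = 0.7·(-3) + 0.3·(4) = -0.9
E[Offer high] = 0.7·(-7) + 0.3·(14) = -0.7
Best response: Offer high (-0.7 is the largest).

Offer high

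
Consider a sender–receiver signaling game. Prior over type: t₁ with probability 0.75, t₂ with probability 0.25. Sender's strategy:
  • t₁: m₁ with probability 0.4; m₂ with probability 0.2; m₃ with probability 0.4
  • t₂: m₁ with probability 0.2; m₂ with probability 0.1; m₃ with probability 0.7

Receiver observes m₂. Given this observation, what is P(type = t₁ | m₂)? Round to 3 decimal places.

Apply Bayes' rule using the sender's strategy as the likelihood.
P(m₂) = 0.75·0.2 + 0.25·0.1 = 0.175
P(t₁ | m₂) = (0.75·0.2) / 0.175 = 0.15 / 0.175 = 0.857143

0.857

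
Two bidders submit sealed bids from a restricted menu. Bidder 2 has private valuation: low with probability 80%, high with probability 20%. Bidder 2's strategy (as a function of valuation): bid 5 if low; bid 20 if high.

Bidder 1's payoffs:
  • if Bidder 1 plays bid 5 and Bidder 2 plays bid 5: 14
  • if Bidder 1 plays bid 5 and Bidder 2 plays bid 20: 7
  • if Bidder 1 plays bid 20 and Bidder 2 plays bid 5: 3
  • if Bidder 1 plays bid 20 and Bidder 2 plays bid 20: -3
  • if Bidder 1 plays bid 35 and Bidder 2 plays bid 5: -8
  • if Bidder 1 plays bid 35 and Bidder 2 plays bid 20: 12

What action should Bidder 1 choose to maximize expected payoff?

bid 5

E[bid 5] = 0.8·(14) + 0.2·(7) = 12.6
E[bid 20] = 0.8·(3) + 0.2·(-3) = 1.8
E[bid 35] = 0.8·(-8) + 0.2·(12) = -4
Best response: bid 5 (12.6 is the largest).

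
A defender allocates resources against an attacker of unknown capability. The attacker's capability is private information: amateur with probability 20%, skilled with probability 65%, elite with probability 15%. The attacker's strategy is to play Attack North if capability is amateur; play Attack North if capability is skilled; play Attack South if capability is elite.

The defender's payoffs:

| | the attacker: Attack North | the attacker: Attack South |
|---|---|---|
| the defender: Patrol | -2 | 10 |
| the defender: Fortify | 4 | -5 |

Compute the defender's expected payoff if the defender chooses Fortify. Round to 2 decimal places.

2.65

E[Fortify] = 0.2·4 + 0.65·4 + 0.15·(-5) = 0.8 + 2.6 + (-0.75) = 2.65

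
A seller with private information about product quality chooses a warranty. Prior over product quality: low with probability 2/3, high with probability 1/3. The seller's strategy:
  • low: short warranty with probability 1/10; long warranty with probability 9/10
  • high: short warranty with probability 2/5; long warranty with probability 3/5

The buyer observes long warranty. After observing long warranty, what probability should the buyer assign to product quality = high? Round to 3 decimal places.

0.250

P(long warranty) = (2/3)·(9/10) + (1/3)·(3/5) = 4/5
P(high | long warranty) = ((1/3)·(3/5)) / (4/5) = (1/5) / (4/5) = 1/4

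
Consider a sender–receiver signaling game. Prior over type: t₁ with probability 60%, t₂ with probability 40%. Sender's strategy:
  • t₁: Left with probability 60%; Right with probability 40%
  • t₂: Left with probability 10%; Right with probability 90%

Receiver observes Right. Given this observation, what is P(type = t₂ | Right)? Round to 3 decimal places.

P(Right) = 0.6·0.4 + 0.4·0.9 = 0.6
P(t₂ | Right) = (0.4·0.9) / 0.6 = 0.36 / 0.6 = 0.6

0.600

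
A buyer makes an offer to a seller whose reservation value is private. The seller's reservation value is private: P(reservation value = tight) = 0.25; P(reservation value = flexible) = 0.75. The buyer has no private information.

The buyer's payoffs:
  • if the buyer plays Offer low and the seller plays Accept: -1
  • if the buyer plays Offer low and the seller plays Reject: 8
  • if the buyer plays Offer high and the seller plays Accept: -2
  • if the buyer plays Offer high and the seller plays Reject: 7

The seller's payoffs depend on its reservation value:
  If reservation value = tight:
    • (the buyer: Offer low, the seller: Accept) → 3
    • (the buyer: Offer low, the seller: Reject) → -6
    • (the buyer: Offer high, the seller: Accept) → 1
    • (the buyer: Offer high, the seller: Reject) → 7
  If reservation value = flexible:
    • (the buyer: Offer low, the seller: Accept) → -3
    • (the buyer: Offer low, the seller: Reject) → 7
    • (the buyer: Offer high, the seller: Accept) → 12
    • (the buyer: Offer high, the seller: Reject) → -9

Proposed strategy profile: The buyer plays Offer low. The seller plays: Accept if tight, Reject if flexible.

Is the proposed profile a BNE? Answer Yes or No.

Yes

A profile is a BNE iff every type of every player is best-responding given beliefs about the other side.
The buyer plays Offer low: E[Offer low] = 0.25·(-1) + 0.75·(8) = 5.75; E[Offer high] = 4.75. Best-responding. ✓
The seller (reservation value tight), facing Offer low: Accept gives 3, Reject gives -6. Proposed Accept is best. ✓
The seller (reservation value flexible), facing Offer low: Accept gives -3, Reject gives 7. Proposed Reject is best. ✓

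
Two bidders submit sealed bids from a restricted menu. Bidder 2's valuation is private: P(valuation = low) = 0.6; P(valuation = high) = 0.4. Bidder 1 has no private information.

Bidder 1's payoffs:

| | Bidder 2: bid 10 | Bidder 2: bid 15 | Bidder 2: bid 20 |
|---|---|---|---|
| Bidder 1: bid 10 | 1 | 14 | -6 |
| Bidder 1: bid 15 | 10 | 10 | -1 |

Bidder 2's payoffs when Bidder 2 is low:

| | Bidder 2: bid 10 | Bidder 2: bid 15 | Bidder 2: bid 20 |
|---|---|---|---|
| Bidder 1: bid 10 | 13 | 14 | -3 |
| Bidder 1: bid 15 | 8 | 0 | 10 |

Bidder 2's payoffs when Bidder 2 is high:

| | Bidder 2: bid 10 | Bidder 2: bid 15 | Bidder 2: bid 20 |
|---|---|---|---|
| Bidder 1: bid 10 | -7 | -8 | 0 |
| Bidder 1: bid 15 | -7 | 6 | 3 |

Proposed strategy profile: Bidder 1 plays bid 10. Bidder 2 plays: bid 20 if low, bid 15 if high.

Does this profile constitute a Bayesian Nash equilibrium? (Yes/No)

No

Bidder 1 plays bid 10: E[bid 10] = 0.6·(-6) + 0.4·(14) = 2; E[bid 15] = 3.4. Not best-responding. ✗
Bidder 2 (valuation low), facing bid 10: bid 10 gives 13, bid 15 gives 14, bid 20 gives -3. Proposed bid 20 is not best — profitable deviation exists. ✗
Bidder 2 (valuation high), facing bid 10: bid 10 gives -7, bid 15 gives -8, bid 20 gives 0. Proposed bid 15 is not best — profitable deviation exists. ✗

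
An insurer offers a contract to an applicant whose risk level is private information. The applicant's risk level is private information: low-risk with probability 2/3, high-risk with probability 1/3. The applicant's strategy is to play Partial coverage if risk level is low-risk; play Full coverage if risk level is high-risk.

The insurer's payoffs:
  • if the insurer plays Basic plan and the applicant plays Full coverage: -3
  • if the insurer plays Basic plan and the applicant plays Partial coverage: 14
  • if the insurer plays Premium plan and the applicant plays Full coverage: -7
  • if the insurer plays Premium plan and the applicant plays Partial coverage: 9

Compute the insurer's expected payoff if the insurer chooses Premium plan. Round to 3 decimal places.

Take the expectation over the applicant's risk level, weighting each type's action by its prior probability.
E[Premium plan] = 2/3·9 + 1/3·(-7) = 6 + (-7/3) = 11/3

3.667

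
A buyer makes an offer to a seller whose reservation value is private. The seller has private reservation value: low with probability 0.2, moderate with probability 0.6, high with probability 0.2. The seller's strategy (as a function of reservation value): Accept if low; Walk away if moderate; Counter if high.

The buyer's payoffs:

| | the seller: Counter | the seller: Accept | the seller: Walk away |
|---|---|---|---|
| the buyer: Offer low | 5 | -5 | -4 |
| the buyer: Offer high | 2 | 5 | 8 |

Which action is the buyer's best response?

Compute the buyer's expected payoff for each action, taking the expectation over the seller's type.
E[Offer low] = 0.2·(-5) + 0.6·(-4) + 0.2·(5) = -2.4
E[Offer high] = 0.2·(5) + 0.6·(8) + 0.2·(2) = 6.2
Best response: Offer high (6.2 is the largest).

Offer high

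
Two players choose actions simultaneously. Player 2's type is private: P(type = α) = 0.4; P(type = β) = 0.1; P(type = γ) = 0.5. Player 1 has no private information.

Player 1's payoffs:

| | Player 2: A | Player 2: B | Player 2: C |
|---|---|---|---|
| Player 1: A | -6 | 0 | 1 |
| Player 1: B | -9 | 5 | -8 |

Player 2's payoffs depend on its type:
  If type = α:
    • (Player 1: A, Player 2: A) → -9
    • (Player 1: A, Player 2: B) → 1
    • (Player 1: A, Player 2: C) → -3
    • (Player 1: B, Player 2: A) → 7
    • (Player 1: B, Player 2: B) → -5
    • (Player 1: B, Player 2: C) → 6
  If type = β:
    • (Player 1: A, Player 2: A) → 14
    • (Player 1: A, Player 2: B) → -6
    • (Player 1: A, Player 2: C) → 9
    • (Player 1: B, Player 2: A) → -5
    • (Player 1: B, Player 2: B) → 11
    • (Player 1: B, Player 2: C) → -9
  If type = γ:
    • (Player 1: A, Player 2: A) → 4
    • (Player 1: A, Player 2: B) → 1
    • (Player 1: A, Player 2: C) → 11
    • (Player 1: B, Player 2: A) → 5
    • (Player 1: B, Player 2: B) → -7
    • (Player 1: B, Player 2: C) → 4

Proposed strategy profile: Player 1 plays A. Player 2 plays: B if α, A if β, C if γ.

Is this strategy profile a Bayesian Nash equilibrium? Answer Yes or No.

Yes

Player 1 plays A: E[A] = 0.4·(0) + 0.1·(-6) + 0.5·(1) = -0.1; E[B] = -2.9. Best-responding. ✓
Player 2 (type α), facing A: A gives -9, B gives 1, C gives -3. Proposed B is best. ✓
Player 2 (type β), facing A: A gives 14, B gives -6, C gives 9. Proposed A is best. ✓
Player 2 (type γ), facing A: A gives 4, B gives 1, C gives 11. Proposed C is best. ✓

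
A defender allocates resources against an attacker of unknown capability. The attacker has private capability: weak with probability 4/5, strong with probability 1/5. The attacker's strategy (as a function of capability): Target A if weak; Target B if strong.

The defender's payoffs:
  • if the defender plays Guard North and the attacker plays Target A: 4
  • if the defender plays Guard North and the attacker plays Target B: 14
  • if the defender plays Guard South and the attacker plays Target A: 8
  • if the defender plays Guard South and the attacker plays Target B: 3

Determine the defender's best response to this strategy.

Compute the defender's expected payoff for each action, taking the expectation over the attacker's type.
E[Guard North] = 4/5·(4) + 1/5·(14) = 6
E[Guard South] = 4/5·(8) + 1/5·(3) = 7
Best response: Guard South (7 is the largest).

Guard South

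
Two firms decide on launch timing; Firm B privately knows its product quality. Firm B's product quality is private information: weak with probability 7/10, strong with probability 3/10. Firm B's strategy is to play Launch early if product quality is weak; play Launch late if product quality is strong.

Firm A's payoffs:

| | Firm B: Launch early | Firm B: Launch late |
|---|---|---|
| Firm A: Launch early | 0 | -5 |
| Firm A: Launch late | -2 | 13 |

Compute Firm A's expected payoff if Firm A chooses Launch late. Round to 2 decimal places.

2.50

E[Launch late] = 7/10·(-2) + 3/10·13 = (-7/5) + 39/10 = 5/2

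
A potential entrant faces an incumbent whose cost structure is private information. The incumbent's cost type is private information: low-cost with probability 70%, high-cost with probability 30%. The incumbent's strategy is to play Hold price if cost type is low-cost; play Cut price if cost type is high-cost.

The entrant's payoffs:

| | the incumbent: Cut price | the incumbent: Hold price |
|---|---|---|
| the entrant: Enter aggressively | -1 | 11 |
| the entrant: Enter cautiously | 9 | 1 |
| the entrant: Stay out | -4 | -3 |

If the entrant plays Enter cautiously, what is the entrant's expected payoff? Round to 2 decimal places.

E[Enter cautiously] = 0.7·1 + 0.3·9 = 0.7 + 2.7 = 3.4

3.40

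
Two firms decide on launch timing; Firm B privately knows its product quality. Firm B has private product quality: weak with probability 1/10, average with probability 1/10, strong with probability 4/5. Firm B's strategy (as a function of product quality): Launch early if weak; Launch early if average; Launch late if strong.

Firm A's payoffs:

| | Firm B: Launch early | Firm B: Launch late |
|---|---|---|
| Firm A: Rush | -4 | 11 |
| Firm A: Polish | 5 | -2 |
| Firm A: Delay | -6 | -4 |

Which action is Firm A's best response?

Rush

Compute Firm A's expected payoff for each action, taking the expectation over Firm B's type.
E[Rush] = 1/10·(-4) + 1/10·(-4) + 4/5·(11) = 8
E[Polish] = 1/10·(5) + 1/10·(5) + 4/5·(-2) = -3/5
E[Delay] = 1/10·(-6) + 1/10·(-6) + 4/5·(-4) = -22/5
Best response: Rush (8 is the largest).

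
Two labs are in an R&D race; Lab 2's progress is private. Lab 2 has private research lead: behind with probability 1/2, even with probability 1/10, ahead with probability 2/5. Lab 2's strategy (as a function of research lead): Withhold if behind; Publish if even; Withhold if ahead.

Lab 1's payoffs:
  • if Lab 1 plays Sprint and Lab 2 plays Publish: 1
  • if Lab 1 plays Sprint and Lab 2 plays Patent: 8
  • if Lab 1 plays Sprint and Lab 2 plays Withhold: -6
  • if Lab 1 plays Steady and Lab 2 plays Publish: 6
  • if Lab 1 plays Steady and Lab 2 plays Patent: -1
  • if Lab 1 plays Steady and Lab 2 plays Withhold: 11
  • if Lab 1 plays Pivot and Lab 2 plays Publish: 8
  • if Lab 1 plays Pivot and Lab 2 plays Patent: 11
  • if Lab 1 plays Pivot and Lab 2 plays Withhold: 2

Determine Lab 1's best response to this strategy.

Compute Lab 1's expected payoff for each action, taking the expectation over Lab 2's type.
E[Sprint] = 1/2·(-6) + 1/10·(1) + 2/5·(-6) = -53/10
E[Steady] = 1/2·(11) + 1/10·(6) + 2/5·(11) = 21/2
E[Pivot] = 1/2·(2) + 1/10·(8) + 2/5·(2) = 13/5
Best response: Steady (21/2 is the largest).

Steady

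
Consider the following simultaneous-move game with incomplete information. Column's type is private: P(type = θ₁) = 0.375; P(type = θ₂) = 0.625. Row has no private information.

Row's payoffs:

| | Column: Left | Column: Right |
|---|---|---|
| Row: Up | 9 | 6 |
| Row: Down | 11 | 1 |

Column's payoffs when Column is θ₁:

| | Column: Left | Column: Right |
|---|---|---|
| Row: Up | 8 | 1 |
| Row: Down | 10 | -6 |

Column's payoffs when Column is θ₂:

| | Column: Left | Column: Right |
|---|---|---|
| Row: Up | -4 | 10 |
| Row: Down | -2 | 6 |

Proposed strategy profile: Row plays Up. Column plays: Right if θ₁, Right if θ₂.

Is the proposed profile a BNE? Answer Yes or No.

No

Row plays Up: E[Up] = 0.375·(6) + 0.625·(6) = 6; E[Down] = 1. Best-responding. ✓
Column (type θ₁), facing Up: Left gives 8, Right gives 1. Proposed Right is not best — profitable deviation exists. ✗
Column (type θ₂), facing Up: Left gives -4, Right gives 10. Proposed Right is best. ✓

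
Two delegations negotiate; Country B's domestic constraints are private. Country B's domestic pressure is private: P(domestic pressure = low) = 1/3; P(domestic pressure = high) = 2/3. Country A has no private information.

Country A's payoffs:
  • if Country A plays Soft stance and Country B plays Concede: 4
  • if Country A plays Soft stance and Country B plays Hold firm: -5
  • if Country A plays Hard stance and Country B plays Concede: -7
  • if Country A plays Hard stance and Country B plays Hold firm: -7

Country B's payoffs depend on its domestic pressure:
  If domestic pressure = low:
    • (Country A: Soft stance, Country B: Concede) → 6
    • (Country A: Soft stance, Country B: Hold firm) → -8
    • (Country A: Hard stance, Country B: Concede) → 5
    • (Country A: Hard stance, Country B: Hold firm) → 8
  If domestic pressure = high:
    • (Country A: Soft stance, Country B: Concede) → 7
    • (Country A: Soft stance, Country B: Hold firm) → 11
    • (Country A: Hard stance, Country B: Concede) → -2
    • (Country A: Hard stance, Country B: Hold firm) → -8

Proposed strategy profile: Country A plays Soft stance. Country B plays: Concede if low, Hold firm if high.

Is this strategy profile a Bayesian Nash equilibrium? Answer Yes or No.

Country A plays Soft stance: E[Soft stance] = 1/3·(4) + 2/3·(-5) = -2; E[Hard stance] = -7. Best-responding. ✓
Country B (domestic pressure low), facing Soft stance: Concede gives 6, Hold firm gives -8. Proposed Concede is best. ✓
Country B (domestic pressure high), facing Soft stance: Concede gives 7, Hold firm gives 11. Proposed Hold firm is best. ✓

Yes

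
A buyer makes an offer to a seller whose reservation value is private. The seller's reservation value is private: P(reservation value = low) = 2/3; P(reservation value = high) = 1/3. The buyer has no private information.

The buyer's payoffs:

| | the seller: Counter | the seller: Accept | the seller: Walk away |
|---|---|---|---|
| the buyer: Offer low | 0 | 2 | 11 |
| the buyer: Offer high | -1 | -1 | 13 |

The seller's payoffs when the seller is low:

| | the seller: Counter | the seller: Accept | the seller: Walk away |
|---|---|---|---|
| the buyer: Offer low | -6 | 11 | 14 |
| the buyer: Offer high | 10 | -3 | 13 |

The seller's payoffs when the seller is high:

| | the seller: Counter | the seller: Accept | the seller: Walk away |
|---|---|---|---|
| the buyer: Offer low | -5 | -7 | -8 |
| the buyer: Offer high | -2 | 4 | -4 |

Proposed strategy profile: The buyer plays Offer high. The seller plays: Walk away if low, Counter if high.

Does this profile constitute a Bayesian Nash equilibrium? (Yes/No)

No

A profile is a BNE iff every type of every player is best-responding given beliefs about the other side.
The buyer plays Offer high: E[Offer high] = 2/3·(13) + 1/3·(-1) = 25/3; E[Offer low] = 22/3. Best-responding. ✓
The seller (reservation value low), facing Offer high: Counter gives 10, Accept gives -3, Walk away gives 13. Proposed Walk away is best. ✓
The seller (reservation value high), facing Offer high: Counter gives -2, Accept gives 4, Walk away gives -4. Proposed Counter is not best — profitable deviation exists. ✗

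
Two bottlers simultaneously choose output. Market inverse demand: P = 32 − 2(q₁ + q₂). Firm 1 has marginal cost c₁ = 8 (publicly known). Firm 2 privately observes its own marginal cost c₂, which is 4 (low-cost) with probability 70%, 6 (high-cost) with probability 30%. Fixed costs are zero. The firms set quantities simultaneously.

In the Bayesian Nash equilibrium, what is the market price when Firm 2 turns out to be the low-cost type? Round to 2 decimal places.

Firm 2 with cost c maximizes (32 − 2(q₁+q₂) − c)·q₂, giving q₂(c) = (32 − c − 2q₁)/4.
E[c₂] = 0.7·4 + 0.3·6 = 4.6
Firm 1's FOC against E[q₂] yields q₁ = (32 − 2·8 + E[c₂])/6 = (32 − 16 + 4.6)/6 = 3.43333.
q₂(low-cost) = 5.28333, so P = 32 − 2·(3.43333 + 5.28333) = 14.5667.

14.57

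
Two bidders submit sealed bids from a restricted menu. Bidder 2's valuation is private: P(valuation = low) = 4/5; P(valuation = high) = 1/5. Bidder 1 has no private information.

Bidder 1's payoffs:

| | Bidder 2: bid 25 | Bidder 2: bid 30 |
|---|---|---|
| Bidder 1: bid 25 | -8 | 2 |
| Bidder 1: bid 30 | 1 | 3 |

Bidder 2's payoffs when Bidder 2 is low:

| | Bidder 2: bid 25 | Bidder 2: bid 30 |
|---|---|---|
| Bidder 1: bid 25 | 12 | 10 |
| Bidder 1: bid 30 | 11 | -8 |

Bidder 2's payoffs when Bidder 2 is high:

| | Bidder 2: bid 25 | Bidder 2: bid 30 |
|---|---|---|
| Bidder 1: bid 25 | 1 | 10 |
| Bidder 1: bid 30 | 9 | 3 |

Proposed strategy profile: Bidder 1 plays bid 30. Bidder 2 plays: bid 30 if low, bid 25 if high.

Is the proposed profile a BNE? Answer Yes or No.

No

A profile is a BNE iff every type of every player is best-responding given beliefs about the other side.
Bidder 1 plays bid 30: E[bid 30] = 4/5·(3) + 1/5·(1) = 13/5; E[bid 25] = 0. Best-responding. ✓
Bidder 2 (valuation low), facing bid 30: bid 25 gives 11, bid 30 gives -8. Proposed bid 30 is not best — profitable deviation exists. ✗
Bidder 2 (valuation high), facing bid 30: bid 25 gives 9, bid 30 gives 3. Proposed bid 25 is best. ✓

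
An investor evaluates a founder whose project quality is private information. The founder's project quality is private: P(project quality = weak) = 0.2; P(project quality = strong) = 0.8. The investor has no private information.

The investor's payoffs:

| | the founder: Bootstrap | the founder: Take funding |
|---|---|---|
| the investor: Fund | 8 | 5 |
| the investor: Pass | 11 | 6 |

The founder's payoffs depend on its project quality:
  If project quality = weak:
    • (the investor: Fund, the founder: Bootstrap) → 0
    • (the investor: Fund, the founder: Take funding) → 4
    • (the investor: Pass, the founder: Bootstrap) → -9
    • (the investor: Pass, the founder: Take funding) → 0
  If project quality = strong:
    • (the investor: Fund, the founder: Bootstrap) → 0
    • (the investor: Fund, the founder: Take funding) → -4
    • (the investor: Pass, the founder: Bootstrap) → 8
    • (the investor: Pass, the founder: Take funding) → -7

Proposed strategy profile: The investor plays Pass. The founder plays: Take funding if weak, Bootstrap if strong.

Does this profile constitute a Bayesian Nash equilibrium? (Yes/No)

A profile is a BNE iff every type of every player is best-responding given beliefs about the other side.
The investor plays Pass: E[Pass] = 0.2·(6) + 0.8·(11) = 10; E[Fund] = 7.4. Best-responding. ✓
The founder (project quality weak), facing Pass: Bootstrap gives -9, Take funding gives 0. Proposed Take funding is best. ✓
The founder (project quality strong), facing Pass: Bootstrap gives 8, Take funding gives -7. Proposed Bootstrap is best. ✓

Yes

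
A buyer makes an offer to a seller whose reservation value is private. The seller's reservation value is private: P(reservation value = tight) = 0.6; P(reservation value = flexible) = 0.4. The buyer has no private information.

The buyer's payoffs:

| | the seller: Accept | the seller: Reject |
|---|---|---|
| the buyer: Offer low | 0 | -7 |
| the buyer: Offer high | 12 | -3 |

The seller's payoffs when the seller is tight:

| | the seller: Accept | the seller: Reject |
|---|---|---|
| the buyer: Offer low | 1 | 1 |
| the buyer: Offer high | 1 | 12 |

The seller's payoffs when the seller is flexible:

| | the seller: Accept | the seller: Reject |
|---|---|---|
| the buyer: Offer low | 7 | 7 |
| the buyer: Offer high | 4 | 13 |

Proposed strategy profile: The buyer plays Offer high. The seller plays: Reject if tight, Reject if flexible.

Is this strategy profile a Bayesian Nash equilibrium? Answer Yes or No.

The buyer plays Offer high: E[Offer high] = 0.6·(-3) + 0.4·(-3) = -3; E[Offer low] = -7. Best-responding. ✓
The seller (reservation value tight), facing Offer high: Accept gives 1, Reject gives 12. Proposed Reject is best. ✓
The seller (reservation value flexible), facing Offer high: Accept gives 4, Reject gives 13. Proposed Reject is best. ✓

Yes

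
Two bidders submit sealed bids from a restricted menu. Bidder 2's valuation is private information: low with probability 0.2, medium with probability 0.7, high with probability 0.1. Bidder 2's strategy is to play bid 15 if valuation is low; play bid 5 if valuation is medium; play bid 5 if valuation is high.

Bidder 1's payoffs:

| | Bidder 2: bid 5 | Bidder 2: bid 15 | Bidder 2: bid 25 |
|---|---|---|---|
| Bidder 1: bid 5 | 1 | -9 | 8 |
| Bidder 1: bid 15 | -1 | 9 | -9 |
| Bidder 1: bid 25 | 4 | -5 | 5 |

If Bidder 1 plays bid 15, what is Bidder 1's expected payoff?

1

Take the expectation over Bidder 2's valuation, weighting each type's action by its prior probability.
E[bid 15] = 0.2·9 + 0.7·(-1) + 0.1·(-1) = 1.8 + (-0.7) + (-0.1) = 1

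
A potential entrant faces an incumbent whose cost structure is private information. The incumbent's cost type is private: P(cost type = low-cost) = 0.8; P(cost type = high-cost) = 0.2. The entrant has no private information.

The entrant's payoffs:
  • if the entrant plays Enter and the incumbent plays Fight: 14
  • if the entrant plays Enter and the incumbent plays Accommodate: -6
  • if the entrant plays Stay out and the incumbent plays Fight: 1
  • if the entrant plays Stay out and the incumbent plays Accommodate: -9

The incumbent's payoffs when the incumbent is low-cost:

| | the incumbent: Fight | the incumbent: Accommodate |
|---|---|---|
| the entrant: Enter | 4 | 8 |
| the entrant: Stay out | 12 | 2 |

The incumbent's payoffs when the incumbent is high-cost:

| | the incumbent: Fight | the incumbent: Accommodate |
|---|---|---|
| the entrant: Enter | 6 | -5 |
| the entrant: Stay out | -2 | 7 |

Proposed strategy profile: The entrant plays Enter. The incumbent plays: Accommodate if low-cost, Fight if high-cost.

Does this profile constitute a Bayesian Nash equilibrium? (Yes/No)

A profile is a BNE iff every type of every player is best-responding given beliefs about the other side.
The entrant plays Enter: E[Enter] = 0.8·(-6) + 0.2·(14) = -2; E[Stay out] = -7. Best-responding. ✓
The incumbent (cost type low-cost), facing Enter: Fight gives 4, Accommodate gives 8. Proposed Accommodate is best. ✓
The incumbent (cost type high-cost), facing Enter: Fight gives 6, Accommodate gives -5. Proposed Fight is best. ✓

Yes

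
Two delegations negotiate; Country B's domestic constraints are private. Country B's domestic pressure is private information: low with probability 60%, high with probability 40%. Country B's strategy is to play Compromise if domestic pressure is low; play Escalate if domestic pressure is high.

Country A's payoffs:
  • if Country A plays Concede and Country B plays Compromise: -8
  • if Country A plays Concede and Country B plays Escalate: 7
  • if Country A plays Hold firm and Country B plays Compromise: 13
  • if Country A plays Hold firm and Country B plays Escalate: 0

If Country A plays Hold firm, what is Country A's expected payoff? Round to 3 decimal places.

E[Hold firm] = 0.6·13 + 0.4·0 = 7.8 + 0 = 7.8

7.800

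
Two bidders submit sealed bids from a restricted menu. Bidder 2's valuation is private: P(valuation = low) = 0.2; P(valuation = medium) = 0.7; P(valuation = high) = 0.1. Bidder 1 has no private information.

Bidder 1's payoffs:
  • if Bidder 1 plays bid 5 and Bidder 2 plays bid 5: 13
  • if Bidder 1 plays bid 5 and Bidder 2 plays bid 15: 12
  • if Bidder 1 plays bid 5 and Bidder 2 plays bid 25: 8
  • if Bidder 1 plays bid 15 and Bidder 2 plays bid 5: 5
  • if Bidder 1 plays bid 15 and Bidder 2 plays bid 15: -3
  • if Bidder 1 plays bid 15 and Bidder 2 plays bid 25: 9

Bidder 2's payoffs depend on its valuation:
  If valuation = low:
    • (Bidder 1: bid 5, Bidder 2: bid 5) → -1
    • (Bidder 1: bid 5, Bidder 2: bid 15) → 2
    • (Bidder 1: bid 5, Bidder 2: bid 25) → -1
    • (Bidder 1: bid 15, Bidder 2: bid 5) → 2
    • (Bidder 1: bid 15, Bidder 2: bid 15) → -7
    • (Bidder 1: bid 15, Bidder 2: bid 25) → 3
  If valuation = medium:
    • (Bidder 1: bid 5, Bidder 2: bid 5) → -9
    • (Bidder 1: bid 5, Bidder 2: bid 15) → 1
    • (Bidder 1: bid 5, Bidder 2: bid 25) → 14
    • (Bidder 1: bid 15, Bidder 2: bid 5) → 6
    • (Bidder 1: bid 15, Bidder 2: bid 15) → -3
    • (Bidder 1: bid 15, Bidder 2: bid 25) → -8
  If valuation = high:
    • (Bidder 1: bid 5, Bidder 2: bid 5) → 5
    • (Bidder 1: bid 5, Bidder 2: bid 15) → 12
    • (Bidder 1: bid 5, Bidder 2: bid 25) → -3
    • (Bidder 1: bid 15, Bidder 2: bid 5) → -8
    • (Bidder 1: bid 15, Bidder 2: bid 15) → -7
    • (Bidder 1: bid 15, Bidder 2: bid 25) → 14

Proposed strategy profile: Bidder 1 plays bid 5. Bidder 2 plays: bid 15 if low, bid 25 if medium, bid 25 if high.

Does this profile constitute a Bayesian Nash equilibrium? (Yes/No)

A profile is a BNE iff every type of every player is best-responding given beliefs about the other side.
Bidder 1 plays bid 5: E[bid 5] = 0.2·(12) + 0.7·(8) + 0.1·(8) = 8.8; E[bid 15] = 6.6. Best-responding. ✓
Bidder 2 (valuation low), facing bid 5: bid 5 gives -1, bid 15 gives 2, bid 25 gives -1. Proposed bid 15 is best. ✓
Bidder 2 (valuation medium), facing bid 5: bid 5 gives -9, bid 15 gives 1, bid 25 gives 14. Proposed bid 25 is best. ✓
Bidder 2 (valuation high), facing bid 5: bid 5 gives 5, bid 15 gives 12, bid 25 gives -3. Proposed bid 25 is not best — profitable deviation exists. ✗

No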